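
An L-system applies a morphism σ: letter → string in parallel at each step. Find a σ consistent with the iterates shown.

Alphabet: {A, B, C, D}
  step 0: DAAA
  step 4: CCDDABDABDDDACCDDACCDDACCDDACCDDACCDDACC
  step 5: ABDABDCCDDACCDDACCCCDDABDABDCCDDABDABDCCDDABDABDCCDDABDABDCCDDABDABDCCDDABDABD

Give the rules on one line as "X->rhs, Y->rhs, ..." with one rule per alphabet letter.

  step 4 ⇒ step 5: CCDDABDABDDDACCDDACCDDACCDDACCDDACCDDACC ⇒ ABD·ABD·C·C·DD·AC·C·DD·AC·C·C·C·DD·ABD·ABD·C·C·DD·ABD·ABD·C·C·DD·ABD·ABD·C·C·DD·ABD·ABD·C·C·DD·ABD·ABD·C·C·DD·ABD·ABD
    A ↦ DD
    B ↦ AC
    C ↦ ABD
    D ↦ C

A->DD, B->AC, C->ABD, D->C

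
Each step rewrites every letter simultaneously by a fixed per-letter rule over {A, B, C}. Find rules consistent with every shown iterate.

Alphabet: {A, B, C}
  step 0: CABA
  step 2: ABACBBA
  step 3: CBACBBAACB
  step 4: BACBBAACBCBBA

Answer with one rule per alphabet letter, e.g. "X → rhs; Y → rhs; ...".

A->CB, B->A, C->B

  step 3 ⇒ step 4: CBACBBAACB ⇒ B·A·CB·B·A·A·CB·CB·B·A
    A ↦ CB
    B ↦ A
    C ↦ B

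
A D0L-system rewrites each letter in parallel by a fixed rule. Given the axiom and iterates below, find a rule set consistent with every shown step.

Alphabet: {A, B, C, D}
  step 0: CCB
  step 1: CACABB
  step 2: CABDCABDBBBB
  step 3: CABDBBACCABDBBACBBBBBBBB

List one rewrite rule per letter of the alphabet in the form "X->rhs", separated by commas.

A->BD, B->BB, C->CA, D->AC

  step 2 ⇒ step 3: CABDCABDBBBB ⇒ CA·BD·BB·AC·CA·BD·BB·AC·BB·BB·BB·BB
    A ↦ BD
    B ↦ BB
    C ↦ CA
    D ↦ AC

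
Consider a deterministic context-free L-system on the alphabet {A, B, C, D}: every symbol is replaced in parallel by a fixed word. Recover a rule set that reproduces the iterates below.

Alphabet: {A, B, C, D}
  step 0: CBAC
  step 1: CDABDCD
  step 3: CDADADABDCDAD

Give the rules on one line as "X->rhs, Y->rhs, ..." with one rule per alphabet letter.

  step 0 ⇒ step 1: CBAC ⇒ CD·AB·D·CD
    A ↦ D
    B ↦ AB
    C ↦ CD
    D ↦ A  (constrained at step 1)

A->D, B->AB, C->CD, D->A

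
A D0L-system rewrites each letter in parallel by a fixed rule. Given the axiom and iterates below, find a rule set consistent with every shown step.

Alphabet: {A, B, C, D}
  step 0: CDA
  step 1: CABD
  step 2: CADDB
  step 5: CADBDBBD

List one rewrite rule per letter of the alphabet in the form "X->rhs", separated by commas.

A->D, B->D, C->CA, D->B

  step 1 ⇒ step 2: CABD ⇒ CA·D·D·B
    A ↦ D
    B ↦ D
    C ↦ CA
    D ↦ B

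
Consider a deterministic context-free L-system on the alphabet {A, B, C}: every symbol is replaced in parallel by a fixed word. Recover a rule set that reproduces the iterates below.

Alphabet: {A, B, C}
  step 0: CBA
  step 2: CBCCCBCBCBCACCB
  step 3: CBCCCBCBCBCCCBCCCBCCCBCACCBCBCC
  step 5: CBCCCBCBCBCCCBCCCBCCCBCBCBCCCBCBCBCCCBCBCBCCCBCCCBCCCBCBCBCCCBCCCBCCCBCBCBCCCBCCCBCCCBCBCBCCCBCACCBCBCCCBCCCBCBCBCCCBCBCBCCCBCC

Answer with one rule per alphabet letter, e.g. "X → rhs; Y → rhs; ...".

  step 2 ⇒ step 3: CBCCCBCBCBCACCB ⇒ CB·CC·CB·CB·CB·CC·CB·CC·CB·CC·CB·CAC·CB·CB·CC
    A ↦ CAC
    B ↦ CC
    C ↦ CB

A->CAC, B->CC, C->CB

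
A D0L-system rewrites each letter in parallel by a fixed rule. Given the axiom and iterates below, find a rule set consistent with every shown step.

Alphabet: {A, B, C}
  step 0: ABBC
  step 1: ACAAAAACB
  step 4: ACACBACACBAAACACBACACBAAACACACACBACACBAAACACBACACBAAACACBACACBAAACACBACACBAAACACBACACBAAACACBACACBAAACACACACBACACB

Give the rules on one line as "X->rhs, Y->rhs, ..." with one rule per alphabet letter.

A->AC, B->AA, C->ACB

  step 0 ⇒ step 1: ABBC ⇒ AC·AA·AA·ACB
    A ↦ AC
    B ↦ AA
    C ↦ ACB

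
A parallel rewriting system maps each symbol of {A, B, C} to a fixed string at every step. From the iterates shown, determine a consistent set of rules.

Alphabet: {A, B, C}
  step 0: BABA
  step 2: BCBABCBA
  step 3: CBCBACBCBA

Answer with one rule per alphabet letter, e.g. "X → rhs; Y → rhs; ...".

  step 2 ⇒ step 3: BCBABCBA ⇒ C·B·C·BA·C·B·C·BA
    A ↦ BA
    B ↦ C
    C ↦ B

A->BA, B->C, C->B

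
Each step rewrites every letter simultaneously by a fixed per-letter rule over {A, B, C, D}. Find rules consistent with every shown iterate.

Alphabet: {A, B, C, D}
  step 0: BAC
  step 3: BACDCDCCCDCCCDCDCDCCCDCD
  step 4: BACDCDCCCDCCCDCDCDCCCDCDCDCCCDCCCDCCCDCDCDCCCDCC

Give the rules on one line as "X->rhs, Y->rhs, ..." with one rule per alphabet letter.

  step 3 ⇒ step 4: BACDCDCCCDCCCDCDCDCCCDCD ⇒ BA·CD·CD·CC·CD·CC·CD·CD·CD·CC·CD·CD·CD·CC·CD·CC·CD·CC·CD·CD·CD·CC·CD·CC
    A ↦ CD
    B ↦ BA
    C ↦ CD
    D ↦ CC

A->CD, B->BA, C->CD, D->CC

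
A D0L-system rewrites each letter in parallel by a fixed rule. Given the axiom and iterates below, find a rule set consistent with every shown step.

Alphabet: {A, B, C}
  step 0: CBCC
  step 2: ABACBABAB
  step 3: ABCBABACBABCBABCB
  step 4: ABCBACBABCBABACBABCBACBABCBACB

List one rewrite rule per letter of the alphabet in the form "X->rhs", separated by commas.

  step 3 ⇒ step 4: ABCBABACBABCBABCB ⇒ AB·CB·A·CB·AB·CB·AB·A·CB·AB·CB·A·CB·AB·CB·A·CB
    A ↦ AB
    B ↦ CB
    C ↦ A

A->AB, B->CB, C->A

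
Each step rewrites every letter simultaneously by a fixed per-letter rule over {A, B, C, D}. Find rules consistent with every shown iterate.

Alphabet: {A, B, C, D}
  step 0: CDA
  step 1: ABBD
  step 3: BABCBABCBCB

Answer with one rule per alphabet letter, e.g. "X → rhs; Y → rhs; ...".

  step 0 ⇒ step 1: CDA ⇒ AB·B·D
    A ↦ D
    C ↦ AB
    D ↦ B
    B ↦ CB  (constrained at step 1)

A->D, B->CB, C->AB, D->B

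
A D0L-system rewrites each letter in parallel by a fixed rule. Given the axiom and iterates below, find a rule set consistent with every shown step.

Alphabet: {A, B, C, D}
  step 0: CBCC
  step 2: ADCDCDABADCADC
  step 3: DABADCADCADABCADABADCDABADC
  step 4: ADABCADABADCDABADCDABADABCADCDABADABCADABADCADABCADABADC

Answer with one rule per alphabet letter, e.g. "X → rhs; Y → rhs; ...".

  step 3 ⇒ step 4: DABADCADCADABCADABADCDABADC ⇒ A·DAB·CA·DAB·A·DC·DAB·A·DC·DAB·A·DAB·CA·DC·DAB·A·DAB·CA·DAB·A·DC·A·DAB·CA·DAB·A·DC
    A ↦ DAB
    B ↦ CA
    C ↦ DC
    D ↦ A

A->DAB, B->CA, C->DC, D->A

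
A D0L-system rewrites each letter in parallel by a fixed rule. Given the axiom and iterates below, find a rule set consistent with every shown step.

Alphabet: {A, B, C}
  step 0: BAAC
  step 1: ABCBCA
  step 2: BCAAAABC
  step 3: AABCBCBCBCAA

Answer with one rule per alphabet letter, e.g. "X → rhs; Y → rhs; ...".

A->BC, B->A, C->A

  step 2 ⇒ step 3: BCAAAABC ⇒ A·A·BC·BC·BC·BC·A·A
    A ↦ BC
    B ↦ A
    C ↦ A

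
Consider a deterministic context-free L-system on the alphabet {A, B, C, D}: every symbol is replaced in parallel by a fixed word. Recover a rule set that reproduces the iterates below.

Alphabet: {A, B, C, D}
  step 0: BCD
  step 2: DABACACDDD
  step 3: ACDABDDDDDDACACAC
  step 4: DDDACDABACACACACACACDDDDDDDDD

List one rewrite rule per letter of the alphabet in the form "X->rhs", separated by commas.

A->D, B->AB, C->DD, D->AC

  step 3 ⇒ step 4: ACDABDDDDDDACACAC ⇒ D·DD·AC·D·AB·AC·AC·AC·AC·AC·AC·D·DD·D·DD·D·DD
    A ↦ D
    B ↦ AB
    C ↦ DD
    D ↦ AC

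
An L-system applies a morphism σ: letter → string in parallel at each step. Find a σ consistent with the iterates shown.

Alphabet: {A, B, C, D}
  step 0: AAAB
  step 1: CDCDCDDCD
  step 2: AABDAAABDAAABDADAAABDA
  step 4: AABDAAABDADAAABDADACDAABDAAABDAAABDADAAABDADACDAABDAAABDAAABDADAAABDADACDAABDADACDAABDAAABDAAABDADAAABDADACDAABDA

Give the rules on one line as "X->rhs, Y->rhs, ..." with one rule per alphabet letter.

  step 1 ⇒ step 2: CDCDCDDCD ⇒ AAB·DA·AAB·DA·AAB·DA·DA·AAB·DA
    C ↦ AAB
    D ↦ DA
  step 0 ⇒ step 1: AAAB ⇒ CD·CD·CD·DCD
    A ↦ CD
  step 0 ⇒ step 1: AAAB ⇒ CD·CD·CD·DCD
    B ↦ DCD

A->CD, B->DCD, C->AAB, D->DA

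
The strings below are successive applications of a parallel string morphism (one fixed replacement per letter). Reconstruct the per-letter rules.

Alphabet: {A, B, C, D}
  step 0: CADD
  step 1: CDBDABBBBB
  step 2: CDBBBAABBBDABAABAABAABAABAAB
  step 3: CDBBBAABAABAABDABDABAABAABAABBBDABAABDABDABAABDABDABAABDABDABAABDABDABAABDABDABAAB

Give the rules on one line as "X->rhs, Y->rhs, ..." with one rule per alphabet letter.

  step 2 ⇒ step 3: CDBBBAABBBDABAABAABAABAABAAB ⇒ CDB·BB·AAB·AAB·AAB·DAB·DAB·AAB·AAB·AAB·BB·DAB·AAB·DAB·DAB·AAB·DAB·DAB·AAB·DAB·DAB·AAB·DAB·DAB·AAB·DAB·DAB·AAB
    A ↦ DAB
    B ↦ AAB
    C ↦ CDB
    D ↦ BB

A->DAB, B->AAB, C->CDB, D->BB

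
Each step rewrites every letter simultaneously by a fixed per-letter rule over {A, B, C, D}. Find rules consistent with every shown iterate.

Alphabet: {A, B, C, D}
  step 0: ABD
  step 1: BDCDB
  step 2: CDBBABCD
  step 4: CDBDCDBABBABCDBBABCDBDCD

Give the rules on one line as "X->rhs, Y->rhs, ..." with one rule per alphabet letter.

A->BD, B->CD, C->BA, D->B

  step 1 ⇒ step 2: BDCDB ⇒ CD·B·BA·B·CD
    B ↦ CD
    C ↦ BA
    D ↦ B
  step 0 ⇒ step 1: ABD ⇒ BD·CD·B
    A ↦ BD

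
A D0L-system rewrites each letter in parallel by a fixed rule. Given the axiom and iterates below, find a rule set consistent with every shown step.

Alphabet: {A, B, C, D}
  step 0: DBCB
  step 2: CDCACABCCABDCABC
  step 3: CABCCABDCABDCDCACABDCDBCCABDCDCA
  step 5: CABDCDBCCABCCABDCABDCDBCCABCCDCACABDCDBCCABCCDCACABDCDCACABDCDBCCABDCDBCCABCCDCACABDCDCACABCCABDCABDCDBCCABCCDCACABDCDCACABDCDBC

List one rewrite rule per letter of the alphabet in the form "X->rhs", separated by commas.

A->BD, B->CD, C->CA, D->BC

  step 2 ⇒ step 3: CDCACABCCABDCABC ⇒ CA·BC·CA·BD·CA·BD·CD·CA·CA·BD·CD·BC·CA·BD·CD·CA
    A ↦ BD
    B ↦ CD
    C ↦ CA
    D ↦ BC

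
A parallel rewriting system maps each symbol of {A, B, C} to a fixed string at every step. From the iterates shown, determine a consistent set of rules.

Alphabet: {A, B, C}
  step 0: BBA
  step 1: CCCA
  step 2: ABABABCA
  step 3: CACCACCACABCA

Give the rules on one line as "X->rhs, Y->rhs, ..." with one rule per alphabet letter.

  step 2 ⇒ step 3: ABABABCA ⇒ CA·C·CA·C·CA·C·AB·CA
    A ↦ CA
    B ↦ C
    C ↦ AB

A->CA, B->C, C->AB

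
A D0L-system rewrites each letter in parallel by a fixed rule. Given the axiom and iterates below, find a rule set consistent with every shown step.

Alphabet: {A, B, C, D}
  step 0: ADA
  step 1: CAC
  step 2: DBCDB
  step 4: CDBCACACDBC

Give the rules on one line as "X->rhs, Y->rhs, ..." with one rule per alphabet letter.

  step 1 ⇒ step 2: CAC ⇒ DB·C·DB
    A ↦ C
    C ↦ DB
    B ↦ CA  (constrained at step 2)
  step 0 ⇒ step 1: ADA ⇒ C·A·C
    D ↦ A

A->C, B->CA, C->DB, D->A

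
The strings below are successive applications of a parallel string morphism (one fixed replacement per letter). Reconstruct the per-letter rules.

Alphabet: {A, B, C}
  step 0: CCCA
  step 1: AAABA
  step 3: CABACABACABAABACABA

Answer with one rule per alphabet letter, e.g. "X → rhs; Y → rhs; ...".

  step 0 ⇒ step 1: CCCA ⇒ A·A·A·BA
    A ↦ BA
    C ↦ A
    B ↦ CA  (constrained at step 1)

A->BA, B->CA, C->A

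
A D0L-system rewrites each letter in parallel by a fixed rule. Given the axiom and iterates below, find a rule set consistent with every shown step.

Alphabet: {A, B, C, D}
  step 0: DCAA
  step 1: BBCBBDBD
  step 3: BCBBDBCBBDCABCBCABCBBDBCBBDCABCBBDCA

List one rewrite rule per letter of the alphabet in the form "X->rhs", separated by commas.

A->BD, B->CA, C->BCB, D->B

  step 0 ⇒ step 1: DCAA ⇒ B·BCB·BD·BD
    A ↦ BD
    C ↦ BCB
    D ↦ B
    B ↦ CA  (constrained at step 1)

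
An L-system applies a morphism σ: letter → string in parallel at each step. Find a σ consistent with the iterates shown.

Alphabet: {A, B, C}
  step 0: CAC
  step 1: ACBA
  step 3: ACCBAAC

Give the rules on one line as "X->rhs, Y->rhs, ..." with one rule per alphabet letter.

  step 0 ⇒ step 1: CAC ⇒ A·CB·A
    A ↦ CB
    C ↦ A
    B ↦ C  (constrained at step 1)

A->CB, B->C, C->A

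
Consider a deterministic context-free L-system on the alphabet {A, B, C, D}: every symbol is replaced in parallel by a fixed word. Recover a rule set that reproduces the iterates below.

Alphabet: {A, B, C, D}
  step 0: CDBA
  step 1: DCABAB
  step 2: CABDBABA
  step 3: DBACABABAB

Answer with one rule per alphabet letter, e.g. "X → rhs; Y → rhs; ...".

  step 2 ⇒ step 3: CABDBABA ⇒ D·B·A·CAB·A·B·A·B
    A ↦ B
    B ↦ A
    C ↦ D
    D ↦ CAB

A->B, B->A, C->D, D->CAB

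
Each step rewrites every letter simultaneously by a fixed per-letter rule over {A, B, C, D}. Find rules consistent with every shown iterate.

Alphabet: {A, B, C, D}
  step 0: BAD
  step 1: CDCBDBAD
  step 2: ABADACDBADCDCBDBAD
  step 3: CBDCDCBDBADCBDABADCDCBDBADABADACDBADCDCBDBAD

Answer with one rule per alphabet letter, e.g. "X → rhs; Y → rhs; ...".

A->CBD, B->CD, C->A, D->BAD

  step 2 ⇒ step 3: ABADACDBADCDCBDBAD ⇒ CBD·CD·CBD·BAD·CBD·A·BAD·CD·CBD·BAD·A·BAD·A·CD·BAD·CD·CBD·BAD
    A ↦ CBD
    B ↦ CD
    C ↦ A
    D ↦ BAD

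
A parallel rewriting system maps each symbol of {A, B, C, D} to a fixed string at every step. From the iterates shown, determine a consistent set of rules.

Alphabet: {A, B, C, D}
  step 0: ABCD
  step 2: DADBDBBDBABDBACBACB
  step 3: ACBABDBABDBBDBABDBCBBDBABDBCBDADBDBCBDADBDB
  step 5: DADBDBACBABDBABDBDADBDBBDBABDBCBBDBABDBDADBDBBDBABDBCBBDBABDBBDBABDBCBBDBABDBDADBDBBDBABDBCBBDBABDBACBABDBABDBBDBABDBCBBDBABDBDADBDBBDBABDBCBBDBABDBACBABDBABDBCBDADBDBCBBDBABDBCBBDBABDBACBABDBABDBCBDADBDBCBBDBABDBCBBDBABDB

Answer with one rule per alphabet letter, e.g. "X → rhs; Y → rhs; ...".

  step 2 ⇒ step 3: DADBDBBDBABDBACBACB ⇒ A·CB·A·BDB·A·BDB·BDB·A·BDB·CB·BDB·A·BDB·CB·DAD·BDB·CB·DAD·BDB
    A ↦ CB
    B ↦ BDB
    C ↦ DAD
    D ↦ A

A->CB, B->BDB, C->DAD, D->A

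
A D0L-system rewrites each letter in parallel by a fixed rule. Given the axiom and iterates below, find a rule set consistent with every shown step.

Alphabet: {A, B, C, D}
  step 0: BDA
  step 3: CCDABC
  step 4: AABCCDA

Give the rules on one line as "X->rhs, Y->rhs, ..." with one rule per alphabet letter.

  step 3 ⇒ step 4: CCDABC ⇒ A·A·B·C·CD·A
    A ↦ C
    B ↦ CD
    C ↦ A
    D ↦ B

A->C, B->CD, C->A, D->B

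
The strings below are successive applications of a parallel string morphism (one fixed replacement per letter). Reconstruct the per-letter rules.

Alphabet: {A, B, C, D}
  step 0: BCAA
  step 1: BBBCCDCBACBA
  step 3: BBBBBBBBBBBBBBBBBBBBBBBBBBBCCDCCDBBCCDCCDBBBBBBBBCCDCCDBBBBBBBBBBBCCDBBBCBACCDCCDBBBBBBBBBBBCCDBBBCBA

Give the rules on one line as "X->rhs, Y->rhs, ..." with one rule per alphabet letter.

  step 0 ⇒ step 1: BCAA ⇒ BBB·CCD·CBA·CBA
    A ↦ CBA
    B ↦ BBB
    C ↦ CCD
    D ↦ BB  (constrained at step 1)

A->CBA, B->BBB, C->CCD, D->BB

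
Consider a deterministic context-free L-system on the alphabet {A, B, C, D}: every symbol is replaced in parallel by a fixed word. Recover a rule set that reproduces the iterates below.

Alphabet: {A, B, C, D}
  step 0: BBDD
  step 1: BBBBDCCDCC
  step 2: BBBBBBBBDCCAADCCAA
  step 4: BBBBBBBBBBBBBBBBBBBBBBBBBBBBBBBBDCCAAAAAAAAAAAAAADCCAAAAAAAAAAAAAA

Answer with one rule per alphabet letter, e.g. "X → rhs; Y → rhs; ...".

  step 1 ⇒ step 2: BBBBDCCDCC ⇒ BB·BB·BB·BB·DCC·A·A·DCC·A·A
    B ↦ BB
    C ↦ A
    D ↦ DCC
    A ↦ AA  (constrained at step 2)

A->AA, B->BB, C->A, D->DCC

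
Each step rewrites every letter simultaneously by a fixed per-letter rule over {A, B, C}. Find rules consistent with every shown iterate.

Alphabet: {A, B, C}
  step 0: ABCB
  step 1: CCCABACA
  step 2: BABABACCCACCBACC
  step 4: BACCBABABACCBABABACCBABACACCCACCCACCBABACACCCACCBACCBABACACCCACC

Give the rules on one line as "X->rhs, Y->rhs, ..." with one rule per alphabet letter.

  step 1 ⇒ step 2: CCCABACA ⇒ BA·BA·BA·CC·CA·CC·BA·CC
    A ↦ CC
    B ↦ CA
    C ↦ BA

A->CC, B->CA, C->BA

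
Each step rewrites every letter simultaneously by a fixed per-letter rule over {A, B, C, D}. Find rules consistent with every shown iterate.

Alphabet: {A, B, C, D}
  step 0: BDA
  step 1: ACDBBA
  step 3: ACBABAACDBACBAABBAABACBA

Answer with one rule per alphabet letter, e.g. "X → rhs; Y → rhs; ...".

  step 0 ⇒ step 1: BDA ⇒ AC·DB·BA
    A ↦ BA
    B ↦ AC
    D ↦ DB
    C ↦ AB  (constrained at step 1)

A->BA, B->AC, C->AB, D->DB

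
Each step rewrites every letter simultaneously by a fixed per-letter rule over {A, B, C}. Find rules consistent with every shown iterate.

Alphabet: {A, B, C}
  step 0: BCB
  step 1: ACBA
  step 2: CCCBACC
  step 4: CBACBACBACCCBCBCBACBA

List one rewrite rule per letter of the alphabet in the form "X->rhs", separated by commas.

  step 1 ⇒ step 2: ACBA ⇒ CC·CB·A·CC
    A ↦ CC
    B ↦ A
    C ↦ CB

A->CC, B->A, C->CB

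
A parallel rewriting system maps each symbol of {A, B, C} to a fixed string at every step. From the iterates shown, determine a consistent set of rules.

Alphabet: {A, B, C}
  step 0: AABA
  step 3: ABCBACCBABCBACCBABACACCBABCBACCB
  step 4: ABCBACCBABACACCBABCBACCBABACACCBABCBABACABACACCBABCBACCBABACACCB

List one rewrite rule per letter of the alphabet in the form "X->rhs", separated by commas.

A->AB, B->CB, C->AC

  step 3 ⇒ step 4: ABCBACCBABCBACCBABACACCBABCBACCB ⇒ AB·CB·AC·CB·AB·AC·AC·CB·AB·CB·AC·CB·AB·AC·AC·CB·AB·CB·AB·AC·AB·AC·AC·CB·AB·CB·AC·CB·AB·AC·AC·CB
    A ↦ AB
    B ↦ CB
    C ↦ AC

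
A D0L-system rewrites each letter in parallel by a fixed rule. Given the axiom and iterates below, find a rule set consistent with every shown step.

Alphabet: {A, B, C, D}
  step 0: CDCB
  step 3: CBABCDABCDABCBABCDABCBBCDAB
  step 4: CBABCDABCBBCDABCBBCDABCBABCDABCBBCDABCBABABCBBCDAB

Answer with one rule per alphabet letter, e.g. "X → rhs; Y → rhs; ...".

A->CD, B->AB, C->CB, D->B

  step 3 ⇒ step 4: CBABCDABCDABCBABCDABCBBCDAB ⇒ CB·AB·CD·AB·CB·B·CD·AB·CB·B·CD·AB·CB·AB·CD·AB·CB·B·CD·AB·CB·AB·AB·CB·B·CD·AB
    A ↦ CD
    B ↦ AB
    C ↦ CB
    D ↦ B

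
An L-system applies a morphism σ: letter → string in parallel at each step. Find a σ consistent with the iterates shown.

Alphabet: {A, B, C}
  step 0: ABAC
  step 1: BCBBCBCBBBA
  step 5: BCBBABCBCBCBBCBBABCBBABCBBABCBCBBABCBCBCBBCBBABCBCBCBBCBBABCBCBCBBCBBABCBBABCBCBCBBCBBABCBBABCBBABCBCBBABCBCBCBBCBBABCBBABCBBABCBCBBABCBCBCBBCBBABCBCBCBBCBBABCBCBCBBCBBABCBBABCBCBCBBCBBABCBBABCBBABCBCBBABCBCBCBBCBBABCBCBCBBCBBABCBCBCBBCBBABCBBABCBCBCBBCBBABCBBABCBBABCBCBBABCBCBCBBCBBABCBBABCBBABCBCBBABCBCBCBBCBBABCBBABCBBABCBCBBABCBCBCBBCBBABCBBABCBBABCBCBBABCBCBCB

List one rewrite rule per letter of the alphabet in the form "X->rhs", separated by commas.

  step 0 ⇒ step 1: ABAC ⇒ BCB·BC·BCB·BBA
    A ↦ BCB
    B ↦ BC
    C ↦ BBA

A->BCB, B->BC, C->BBA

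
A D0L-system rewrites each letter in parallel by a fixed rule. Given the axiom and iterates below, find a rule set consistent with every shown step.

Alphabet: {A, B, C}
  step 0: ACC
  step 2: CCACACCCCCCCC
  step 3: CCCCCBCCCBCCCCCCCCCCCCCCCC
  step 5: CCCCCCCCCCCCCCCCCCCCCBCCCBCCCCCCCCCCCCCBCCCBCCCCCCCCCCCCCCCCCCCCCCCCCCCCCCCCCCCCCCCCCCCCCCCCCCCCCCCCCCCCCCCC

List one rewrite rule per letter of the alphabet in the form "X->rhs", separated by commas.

A->CB, B->ACA, C->CC

  step 2 ⇒ step 3: CCACACCCCCCCC ⇒ CC·CC·CB·CC·CB·CC·CC·CC·CC·CC·CC·CC·CC
    A ↦ CB
    C ↦ CC
    B ↦ ACA  (constrained at step 3)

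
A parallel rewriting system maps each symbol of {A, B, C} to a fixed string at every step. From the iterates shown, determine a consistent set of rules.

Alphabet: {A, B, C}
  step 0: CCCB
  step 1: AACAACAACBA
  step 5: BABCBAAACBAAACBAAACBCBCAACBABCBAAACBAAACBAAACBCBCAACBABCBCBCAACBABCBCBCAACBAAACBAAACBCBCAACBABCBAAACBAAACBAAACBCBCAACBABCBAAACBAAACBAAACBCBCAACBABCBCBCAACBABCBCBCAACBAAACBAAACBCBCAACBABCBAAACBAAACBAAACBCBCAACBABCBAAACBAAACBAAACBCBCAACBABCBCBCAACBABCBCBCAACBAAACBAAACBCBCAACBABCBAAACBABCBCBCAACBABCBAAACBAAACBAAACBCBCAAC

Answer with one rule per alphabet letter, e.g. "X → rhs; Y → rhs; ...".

A->BC, B->BA, C->AAC

  step 0 ⇒ step 1: CCCB ⇒ AAC·AAC·AAC·BA
    B ↦ BA
    C ↦ AAC
    A ↦ BC  (constrained at step 1)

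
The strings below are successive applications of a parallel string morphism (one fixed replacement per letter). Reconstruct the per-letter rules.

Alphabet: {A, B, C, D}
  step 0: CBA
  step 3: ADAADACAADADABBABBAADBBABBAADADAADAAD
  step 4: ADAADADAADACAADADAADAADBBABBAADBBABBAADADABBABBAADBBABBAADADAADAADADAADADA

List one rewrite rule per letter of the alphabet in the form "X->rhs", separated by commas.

  step 3 ⇒ step 4: ADAADACAADADABBABBAADBBABBAADADAADAAD ⇒ AD·A·AD·AD·A·AD·ACA·AD·AD·A·AD·A·AD·BBA·BBA·AD·BBA·BBA·AD·AD·A·BBA·BBA·AD·BBA·BBA·AD·AD·A·AD·A·AD·AD·A·AD·AD·A
    A ↦ AD
    B ↦ BBA
    C ↦ ACA
    D ↦ A

A->AD, B->BBA, C->ACA, D->A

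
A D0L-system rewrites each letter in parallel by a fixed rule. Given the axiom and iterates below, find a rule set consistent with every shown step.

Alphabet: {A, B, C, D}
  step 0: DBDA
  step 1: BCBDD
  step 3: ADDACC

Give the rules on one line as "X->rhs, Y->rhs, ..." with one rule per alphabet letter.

A->DD, B->C, C->A, D->B

  step 0 ⇒ step 1: DBDA ⇒ B·C·B·DD
    A ↦ DD
    B ↦ C
    D ↦ B
    C ↦ A  (constrained at step 1)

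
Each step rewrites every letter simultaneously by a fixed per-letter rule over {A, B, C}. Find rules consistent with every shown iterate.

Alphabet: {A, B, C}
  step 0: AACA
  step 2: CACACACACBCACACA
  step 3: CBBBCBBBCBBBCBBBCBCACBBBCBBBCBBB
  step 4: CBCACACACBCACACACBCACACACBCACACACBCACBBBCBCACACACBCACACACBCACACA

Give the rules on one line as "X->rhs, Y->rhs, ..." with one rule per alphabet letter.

A->BB, B->CA, C->CB

  step 3 ⇒ step 4: CBBBCBBBCBBBCBBBCBCACBBBCBBBCBBB ⇒ CB·CA·CA·CA·CB·CA·CA·CA·CB·CA·CA·CA·CB·CA·CA·CA·CB·CA·CB·BB·CB·CA·CA·CA·CB·CA·CA·CA·CB·CA·CA·CA
    A ↦ BB
    B ↦ CA
    C ↦ CB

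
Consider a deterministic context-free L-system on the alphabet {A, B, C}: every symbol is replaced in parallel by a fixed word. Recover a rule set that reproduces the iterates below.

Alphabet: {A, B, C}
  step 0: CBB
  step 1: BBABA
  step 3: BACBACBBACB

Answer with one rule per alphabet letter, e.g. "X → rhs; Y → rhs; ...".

  step 0 ⇒ step 1: CBB ⇒ B·BA·BA
    B ↦ BA
    C ↦ B
    A ↦ C  (constrained at step 1)

A->C, B->BA, C->B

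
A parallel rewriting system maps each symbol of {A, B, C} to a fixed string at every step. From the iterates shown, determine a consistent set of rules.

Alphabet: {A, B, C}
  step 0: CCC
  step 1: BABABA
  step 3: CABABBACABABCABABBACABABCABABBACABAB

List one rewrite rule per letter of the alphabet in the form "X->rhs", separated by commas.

A->CAB, B->AB, C->BA

  step 0 ⇒ step 1: CCC ⇒ BA·BA·BA
    C ↦ BA
    A ↦ CAB  (constrained at step 1)
    B ↦ AB  (constrained at step 1)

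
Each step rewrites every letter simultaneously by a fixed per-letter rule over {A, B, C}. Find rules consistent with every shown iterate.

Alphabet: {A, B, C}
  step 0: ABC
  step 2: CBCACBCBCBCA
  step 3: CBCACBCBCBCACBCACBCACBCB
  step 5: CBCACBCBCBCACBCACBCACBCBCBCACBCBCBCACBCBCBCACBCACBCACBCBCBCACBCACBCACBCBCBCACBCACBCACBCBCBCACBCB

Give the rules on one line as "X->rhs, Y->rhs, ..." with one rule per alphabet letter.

  step 2 ⇒ step 3: CBCACBCBCBCA ⇒ CB·CA·CB·CB·CB·CA·CB·CA·CB·CA·CB·CB
    A ↦ CB
    B ↦ CA
    C ↦ CB

A->CB, B->CA, C->CB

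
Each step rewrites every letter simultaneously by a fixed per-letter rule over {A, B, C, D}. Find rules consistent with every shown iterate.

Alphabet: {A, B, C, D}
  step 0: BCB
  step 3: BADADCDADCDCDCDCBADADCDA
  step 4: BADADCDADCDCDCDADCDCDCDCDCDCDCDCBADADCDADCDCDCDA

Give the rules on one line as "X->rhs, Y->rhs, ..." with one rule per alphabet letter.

  step 3 ⇒ step 4: BADADCDADCDCDCDCBADADCDA ⇒ BA·DA·DC·DA·DC·DC·DC·DA·DC·DC·DC·DC·DC·DC·DC·DC·BA·DA·DC·DA·DC·DC·DC·DA
    A ↦ DA
    B ↦ BA
    C ↦ DC
    D ↦ DC

A->DA, B->BA, C->DC, D->DC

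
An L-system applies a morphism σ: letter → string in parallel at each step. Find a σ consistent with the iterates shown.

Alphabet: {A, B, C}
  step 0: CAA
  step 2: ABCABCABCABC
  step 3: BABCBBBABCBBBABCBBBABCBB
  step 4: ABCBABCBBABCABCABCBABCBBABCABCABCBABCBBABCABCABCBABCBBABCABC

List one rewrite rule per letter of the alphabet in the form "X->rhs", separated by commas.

  step 3 ⇒ step 4: BABCBBBABCBBBABCBBBABCBB ⇒ ABC·B·ABC·BB·ABC·ABC·ABC·B·ABC·BB·ABC·ABC·ABC·B·ABC·BB·ABC·ABC·ABC·B·ABC·BB·ABC·ABC
    A ↦ B
    B ↦ ABC
    C ↦ BB

A->B, B->ABC, C->BB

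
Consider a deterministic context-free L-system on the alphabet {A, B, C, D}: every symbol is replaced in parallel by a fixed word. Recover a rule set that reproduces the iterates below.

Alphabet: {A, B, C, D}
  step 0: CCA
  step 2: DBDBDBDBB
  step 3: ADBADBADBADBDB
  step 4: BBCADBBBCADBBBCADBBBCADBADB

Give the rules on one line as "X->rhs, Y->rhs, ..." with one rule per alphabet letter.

  step 3 ⇒ step 4: ADBADBADBADBDB ⇒ BBC·A·DB·BBC·A·DB·BBC·A·DB·BBC·A·DB·A·DB
    A ↦ BBC
    B ↦ DB
    D ↦ A
    C ↦ B  (constrained at step 0)

A->BBC, B->DB, C->B, D->A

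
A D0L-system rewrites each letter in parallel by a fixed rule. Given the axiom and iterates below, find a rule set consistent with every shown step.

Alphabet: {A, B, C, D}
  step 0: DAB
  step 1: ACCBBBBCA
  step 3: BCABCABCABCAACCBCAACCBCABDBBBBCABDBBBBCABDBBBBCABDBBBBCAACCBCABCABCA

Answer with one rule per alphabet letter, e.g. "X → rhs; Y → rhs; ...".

A->BBB, B->BCA, C->BD, D->ACC

  step 0 ⇒ step 1: DAB ⇒ ACC·BBB·BCA
    A ↦ BBB
    B ↦ BCA
    D ↦ ACC
    C ↦ BD  (constrained at step 1)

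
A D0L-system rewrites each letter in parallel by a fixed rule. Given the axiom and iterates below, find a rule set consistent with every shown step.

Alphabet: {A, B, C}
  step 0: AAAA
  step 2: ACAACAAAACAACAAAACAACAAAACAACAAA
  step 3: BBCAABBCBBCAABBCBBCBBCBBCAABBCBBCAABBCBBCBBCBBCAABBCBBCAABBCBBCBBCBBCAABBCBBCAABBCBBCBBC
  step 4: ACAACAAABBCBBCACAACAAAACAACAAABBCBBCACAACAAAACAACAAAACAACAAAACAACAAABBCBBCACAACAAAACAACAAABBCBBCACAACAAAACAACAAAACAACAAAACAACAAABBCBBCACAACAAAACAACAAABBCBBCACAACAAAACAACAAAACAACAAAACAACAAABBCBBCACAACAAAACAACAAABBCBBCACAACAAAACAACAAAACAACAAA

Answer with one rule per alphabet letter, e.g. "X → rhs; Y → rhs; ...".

  step 3 ⇒ step 4: BBCAABBCBBCAABBCBBCBBCBBCAABBCBBCAABBCBBCBBCBBCAABBCBBCAABBCBBCBBCBBCAABBCBBCAABBCBBCBBC ⇒ ACA·ACA·AA·BBC·BBC·ACA·ACA·AA·ACA·ACA·AA·BBC·BBC·ACA·ACA·AA·ACA·ACA·AA·ACA·ACA·AA·ACA·ACA·AA·BBC·BBC·ACA·ACA·AA·ACA·ACA·AA·BBC·BBC·ACA·ACA·AA·ACA·ACA·AA·ACA·ACA·AA·ACA·ACA·AA·BBC·BBC·ACA·ACA·AA·ACA·ACA·AA·BBC·BBC·ACA·ACA·AA·ACA·ACA·AA·ACA·ACA·AA·ACA·ACA·AA·BBC·BBC·ACA·ACA·AA·ACA·ACA·AA·BBC·BBC·ACA·ACA·AA·ACA·ACA·AA·ACA·ACA·AA
    A ↦ BBC
    B ↦ ACA
    C ↦ AA

A->BBC, B->ACA, C->AA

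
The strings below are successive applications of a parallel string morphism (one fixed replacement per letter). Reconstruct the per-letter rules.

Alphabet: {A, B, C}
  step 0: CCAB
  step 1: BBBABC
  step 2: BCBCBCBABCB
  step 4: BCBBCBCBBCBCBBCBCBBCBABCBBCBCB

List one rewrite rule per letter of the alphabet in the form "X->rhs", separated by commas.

  step 1 ⇒ step 2: BBBABC ⇒ BC·BC·BC·BA·BC·B
    A ↦ BA
    B ↦ BC
    C ↦ B

A->BA, B->BC, C->B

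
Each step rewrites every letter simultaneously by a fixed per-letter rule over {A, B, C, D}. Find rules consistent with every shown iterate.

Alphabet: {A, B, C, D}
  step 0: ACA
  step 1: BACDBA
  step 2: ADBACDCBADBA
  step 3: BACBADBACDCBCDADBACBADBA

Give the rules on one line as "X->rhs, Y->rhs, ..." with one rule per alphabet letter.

  step 2 ⇒ step 3: ADBACDCBADBA ⇒ BA·CB·AD·BA·CD·CB·CD·AD·BA·CB·AD·BA
    A ↦ BA
    B ↦ AD
    C ↦ CD
    D ↦ CB

A->BA, B->AD, C->CD, D->CB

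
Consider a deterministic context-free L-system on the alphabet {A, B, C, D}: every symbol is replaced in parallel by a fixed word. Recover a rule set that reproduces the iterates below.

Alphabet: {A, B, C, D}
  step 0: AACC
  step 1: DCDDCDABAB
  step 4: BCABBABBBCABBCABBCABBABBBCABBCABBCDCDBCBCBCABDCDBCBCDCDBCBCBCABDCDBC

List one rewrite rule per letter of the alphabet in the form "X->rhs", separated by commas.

A->DCD, B->BC, C->AB, D->B

  step 0 ⇒ step 1: AACC ⇒ DCD·DCD·AB·AB
    A ↦ DCD
    C ↦ AB
    B ↦ BC  (constrained at step 1)
    D ↦ B  (constrained at step 1)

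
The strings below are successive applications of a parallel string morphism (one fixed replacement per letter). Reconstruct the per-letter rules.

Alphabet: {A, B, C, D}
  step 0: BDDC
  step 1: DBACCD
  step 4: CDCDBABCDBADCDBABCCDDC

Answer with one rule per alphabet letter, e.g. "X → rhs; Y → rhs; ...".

  step 0 ⇒ step 1: BDDC ⇒ DBA·C·C·D
    B ↦ DBA
    C ↦ D
    D ↦ C
    A ↦ BC  (constrained at step 1)

A->BC, B->DBA, C->D, D->C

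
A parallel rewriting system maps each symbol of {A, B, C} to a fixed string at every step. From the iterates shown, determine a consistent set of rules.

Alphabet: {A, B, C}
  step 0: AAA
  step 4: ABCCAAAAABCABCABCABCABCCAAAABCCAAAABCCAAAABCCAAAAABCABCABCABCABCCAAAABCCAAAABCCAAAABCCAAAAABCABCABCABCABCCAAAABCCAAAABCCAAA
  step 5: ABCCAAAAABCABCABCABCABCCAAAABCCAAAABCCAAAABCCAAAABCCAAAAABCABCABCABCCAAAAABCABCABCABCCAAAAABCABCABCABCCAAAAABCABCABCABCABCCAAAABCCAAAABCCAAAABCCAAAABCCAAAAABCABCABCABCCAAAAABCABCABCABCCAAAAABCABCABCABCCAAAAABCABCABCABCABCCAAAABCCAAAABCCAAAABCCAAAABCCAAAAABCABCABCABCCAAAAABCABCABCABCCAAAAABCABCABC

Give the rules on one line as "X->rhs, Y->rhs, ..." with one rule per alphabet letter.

A->ABC, B->CAA, C->A

  step 4 ⇒ step 5: ABCCAAAAABCABCABCABCABCCAAAABCCAAAABCCAAAABCCAAAAABCABCABCABCABCCAAAABCCAAAABCCAAAABCCAAAAABCABCABCABCABCCAAAABCCAAAABCCAAA ⇒ ABC·CAA·A·A·ABC·ABC·ABC·ABC·ABC·CAA·A·ABC·CAA·A·ABC·CAA·A·ABC·CAA·A·ABC·CAA·A·A·ABC·ABC·ABC·ABC·CAA·A·A·ABC·ABC·ABC·ABC·CAA·A·A·ABC·ABC·ABC·ABC·CAA·A·A·ABC·ABC·ABC·ABC·ABC·CAA·A·ABC·CAA·A·ABC·CAA·A·ABC·CAA·A·ABC·CAA·A·A·ABC·ABC·ABC·ABC·CAA·A·A·ABC·ABC·ABC·ABC·CAA·A·A·ABC·ABC·ABC·ABC·CAA·A·A·ABC·ABC·ABC·ABC·ABC·CAA·A·ABC·CAA·A·ABC·CAA·A·ABC·CAA·A·ABC·CAA·A·A·ABC·ABC·ABC·ABC·CAA·A·A·ABC·ABC·ABC·ABC·CAA·A·A·ABC·ABC·ABC
    A ↦ ABC
    B ↦ CAA
    C ↦ A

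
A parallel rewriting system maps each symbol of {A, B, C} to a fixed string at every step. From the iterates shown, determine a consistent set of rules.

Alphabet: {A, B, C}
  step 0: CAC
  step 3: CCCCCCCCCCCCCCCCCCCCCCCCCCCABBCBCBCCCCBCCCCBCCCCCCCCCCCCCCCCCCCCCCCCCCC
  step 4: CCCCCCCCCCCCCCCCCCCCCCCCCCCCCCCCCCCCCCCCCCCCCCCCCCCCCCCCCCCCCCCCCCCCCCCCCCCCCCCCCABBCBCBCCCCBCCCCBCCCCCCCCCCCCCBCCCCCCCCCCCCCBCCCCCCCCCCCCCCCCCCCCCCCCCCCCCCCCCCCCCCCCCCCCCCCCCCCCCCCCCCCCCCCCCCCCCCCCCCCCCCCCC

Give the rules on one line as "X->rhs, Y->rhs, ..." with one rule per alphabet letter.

  step 3 ⇒ step 4: CCCCCCCCCCCCCCCCCCCCCCCCCCCABBCBCBCCCCBCCCCBCCCCCCCCCCCCCCCCCCCCCCCCCCC ⇒ CCC·CCC·CCC·CCC·CCC·CCC·CCC·CCC·CCC·CCC·CCC·CCC·CCC·CCC·CCC·CCC·CCC·CCC·CCC·CCC·CCC·CCC·CCC·CCC·CCC·CCC·CCC·ABB·CB·CB·CCC·CB·CCC·CB·CCC·CCC·CCC·CCC·CB·CCC·CCC·CCC·CCC·CB·CCC·CCC·CCC·CCC·CCC·CCC·CCC·CCC·CCC·CCC·CCC·CCC·CCC·CCC·CCC·CCC·CCC·CCC·CCC·CCC·CCC·CCC·CCC·CCC·CCC·CCC·CCC
    A ↦ ABB
    B ↦ CB
    C ↦ CCC

A->ABB, B->CB, C->CCC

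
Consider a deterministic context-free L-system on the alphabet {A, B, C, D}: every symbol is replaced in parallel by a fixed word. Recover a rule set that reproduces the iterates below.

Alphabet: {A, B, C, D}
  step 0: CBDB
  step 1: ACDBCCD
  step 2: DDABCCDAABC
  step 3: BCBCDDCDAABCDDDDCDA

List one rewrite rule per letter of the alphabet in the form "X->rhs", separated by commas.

A->DD, B->CD, C->A, D->BC

  step 2 ⇒ step 3: DDABCCDAABC ⇒ BC·BC·DD·CD·A·A·BC·DD·DD·CD·A
    A ↦ DD
    B ↦ CD
    C ↦ A
    D ↦ BC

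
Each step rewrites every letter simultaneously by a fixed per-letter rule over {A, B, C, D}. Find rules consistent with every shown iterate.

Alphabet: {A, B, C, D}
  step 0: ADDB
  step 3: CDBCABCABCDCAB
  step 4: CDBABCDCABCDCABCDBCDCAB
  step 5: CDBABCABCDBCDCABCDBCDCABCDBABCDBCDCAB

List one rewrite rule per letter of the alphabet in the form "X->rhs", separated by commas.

  step 4 ⇒ step 5: CDBABCDCABCDCABCDBCDCAB ⇒ CD·B·AB·C·AB·CD·B·CD·C·AB·CD·B·CD·C·AB·CD·B·AB·CD·B·CD·C·AB
    A ↦ C
    B ↦ AB
    C ↦ CD
    D ↦ B

A->C, B->AB, C->CD, D->B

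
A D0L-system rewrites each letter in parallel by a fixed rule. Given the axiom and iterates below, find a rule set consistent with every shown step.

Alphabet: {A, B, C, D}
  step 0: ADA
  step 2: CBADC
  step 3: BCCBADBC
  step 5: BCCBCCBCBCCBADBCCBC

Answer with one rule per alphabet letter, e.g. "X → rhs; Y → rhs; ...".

A->B, B->C, C->BC, D->AD

  step 2 ⇒ step 3: CBADC ⇒ BC·C·B·AD·BC
    A ↦ B
    B ↦ C
    C ↦ BC
    D ↦ AD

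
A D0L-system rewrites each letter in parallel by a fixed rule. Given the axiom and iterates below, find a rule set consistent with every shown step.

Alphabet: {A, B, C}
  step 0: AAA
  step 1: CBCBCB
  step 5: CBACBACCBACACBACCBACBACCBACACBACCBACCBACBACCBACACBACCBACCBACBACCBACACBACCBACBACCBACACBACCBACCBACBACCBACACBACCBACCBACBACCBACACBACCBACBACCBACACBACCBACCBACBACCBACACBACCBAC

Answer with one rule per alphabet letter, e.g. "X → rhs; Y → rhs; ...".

A->CB, B->BAC, C->AC

  step 0 ⇒ step 1: AAA ⇒ CB·CB·CB
    A ↦ CB
    B ↦ BAC  (constrained at step 1)
    C ↦ AC  (constrained at step 1)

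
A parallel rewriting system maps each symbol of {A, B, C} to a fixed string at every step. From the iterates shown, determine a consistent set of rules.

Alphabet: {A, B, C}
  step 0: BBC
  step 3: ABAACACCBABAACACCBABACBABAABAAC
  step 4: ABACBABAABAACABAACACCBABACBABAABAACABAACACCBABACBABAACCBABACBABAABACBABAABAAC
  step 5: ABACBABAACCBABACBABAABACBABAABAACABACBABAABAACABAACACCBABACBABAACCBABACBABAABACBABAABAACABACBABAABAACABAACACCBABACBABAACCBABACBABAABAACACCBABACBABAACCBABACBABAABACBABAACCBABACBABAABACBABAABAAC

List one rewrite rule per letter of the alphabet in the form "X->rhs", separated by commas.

A->ABA, B->CB, C->AC

  step 4 ⇒ step 5: ABACBABAABAACABAACACCBABACBABAABAACABAACACCBABACBABAACCBABACBABAABACBABAABAAC ⇒ ABA·CB·ABA·AC·CB·ABA·CB·ABA·ABA·CB·ABA·ABA·AC·ABA·CB·ABA·ABA·AC·ABA·AC·AC·CB·ABA·CB·ABA·AC·CB·ABA·CB·ABA·ABA·CB·ABA·ABA·AC·ABA·CB·ABA·ABA·AC·ABA·AC·AC·CB·ABA·CB·ABA·AC·CB·ABA·CB·ABA·ABA·AC·AC·CB·ABA·CB·ABA·AC·CB·ABA·CB·ABA·ABA·CB·ABA·AC·CB·ABA·CB·ABA·ABA·CB·ABA·ABA·AC
    A ↦ ABA
    B ↦ CB
    C ↦ AC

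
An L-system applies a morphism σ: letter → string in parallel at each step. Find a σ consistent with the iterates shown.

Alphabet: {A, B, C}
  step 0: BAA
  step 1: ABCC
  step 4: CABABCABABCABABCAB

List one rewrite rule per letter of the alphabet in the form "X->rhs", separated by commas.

  step 0 ⇒ step 1: BAA ⇒ AB·C·C
    A ↦ C
    B ↦ AB
    C ↦ AB  (constrained at step 1)

A->C, B->AB, C->AB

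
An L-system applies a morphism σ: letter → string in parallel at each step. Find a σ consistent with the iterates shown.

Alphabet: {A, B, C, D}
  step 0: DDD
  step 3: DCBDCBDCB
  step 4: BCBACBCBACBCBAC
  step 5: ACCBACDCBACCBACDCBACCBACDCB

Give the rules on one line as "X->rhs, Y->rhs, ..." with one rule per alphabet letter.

  step 4 ⇒ step 5: BCBACBCBACBCBAC ⇒ AC·CB·AC·D·CB·AC·CB·AC·D·CB·AC·CB·AC·D·CB
    A ↦ D
    B ↦ AC
    C ↦ CB
  step 3 ⇒ step 4: DCBDCBDCB ⇒ B·CB·AC·B·CB·AC·B·CB·AC
    D ↦ B

A->D, B->AC, C->CB, D->B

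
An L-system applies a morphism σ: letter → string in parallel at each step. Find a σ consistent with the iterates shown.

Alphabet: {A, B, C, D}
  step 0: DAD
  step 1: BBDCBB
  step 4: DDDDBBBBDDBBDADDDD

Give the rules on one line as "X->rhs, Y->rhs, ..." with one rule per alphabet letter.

A->DC, B->D, C->DA, D->BB

  step 0 ⇒ step 1: DAD ⇒ BB·DC·BB
    A ↦ DC
    D ↦ BB
    B ↦ D  (constrained at step 1)
    C ↦ DA  (constrained at step 1)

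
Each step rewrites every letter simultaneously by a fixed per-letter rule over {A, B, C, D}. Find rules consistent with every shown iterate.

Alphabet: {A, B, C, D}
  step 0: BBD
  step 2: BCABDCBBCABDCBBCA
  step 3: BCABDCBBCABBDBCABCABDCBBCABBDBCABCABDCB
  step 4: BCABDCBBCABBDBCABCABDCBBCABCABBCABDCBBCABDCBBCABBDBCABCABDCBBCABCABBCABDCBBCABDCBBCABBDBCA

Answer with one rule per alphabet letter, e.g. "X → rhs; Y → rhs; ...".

  step 3 ⇒ step 4: BCABDCBBCABBDBCABCABDCBBCABBDBCABCABDCB ⇒ BCA·BD·CB·BCA·B·BD·BCA·BCA·BD·CB·BCA·BCA·B·BCA·BD·CB·BCA·BD·CB·BCA·B·BD·BCA·BCA·BD·CB·BCA·BCA·B·BCA·BD·CB·BCA·BD·CB·BCA·B·BD·BCA
    A ↦ CB
    B ↦ BCA
    C ↦ BD
    D ↦ B

A->CB, B->BCA, C->BD, D->B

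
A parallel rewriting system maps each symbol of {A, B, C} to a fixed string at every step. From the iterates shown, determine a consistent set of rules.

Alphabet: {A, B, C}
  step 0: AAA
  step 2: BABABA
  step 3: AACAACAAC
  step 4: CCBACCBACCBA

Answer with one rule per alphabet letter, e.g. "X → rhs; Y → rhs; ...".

  step 3 ⇒ step 4: AACAACAAC ⇒ C·C·BA·C·C·BA·C·C·BA
    A ↦ C
    C ↦ BA
  step 2 ⇒ step 3: BABABA ⇒ AA·C·AA·C·AA·C
    B ↦ AA

A->C, B->AA, C->BA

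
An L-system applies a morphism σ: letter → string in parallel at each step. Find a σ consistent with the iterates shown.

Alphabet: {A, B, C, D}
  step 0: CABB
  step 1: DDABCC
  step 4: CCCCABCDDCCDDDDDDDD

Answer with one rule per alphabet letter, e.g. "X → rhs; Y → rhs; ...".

A->AB, B->C, C->DD, D->C

  step 0 ⇒ step 1: CABB ⇒ DD·AB·C·C
    A ↦ AB
    B ↦ C
    C ↦ DD
    D ↦ C  (constrained at step 1)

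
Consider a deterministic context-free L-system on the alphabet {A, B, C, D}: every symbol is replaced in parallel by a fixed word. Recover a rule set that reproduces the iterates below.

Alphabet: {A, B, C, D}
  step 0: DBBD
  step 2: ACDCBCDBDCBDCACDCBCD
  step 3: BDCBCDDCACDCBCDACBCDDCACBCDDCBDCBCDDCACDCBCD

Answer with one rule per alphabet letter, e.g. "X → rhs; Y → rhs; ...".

  step 2 ⇒ step 3: ACDCBCDBDCBDCACDCBCD ⇒ B·DC·BCD·DC·AC·DC·BCD·AC·BCD·DC·AC·BCD·DC·B·DC·BCD·DC·AC·DC·BCD
    A ↦ B
    B ↦ AC
    C ↦ DC
    D ↦ BCD

A->B, B->AC, C->DC, D->BCD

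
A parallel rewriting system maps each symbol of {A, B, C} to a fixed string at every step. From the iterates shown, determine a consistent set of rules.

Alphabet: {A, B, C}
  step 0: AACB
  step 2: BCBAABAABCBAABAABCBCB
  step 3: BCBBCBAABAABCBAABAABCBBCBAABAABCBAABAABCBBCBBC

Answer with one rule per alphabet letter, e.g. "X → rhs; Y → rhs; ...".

  step 2 ⇒ step 3: BCBAABAABCBAABAABCBCB ⇒ BC·B·BC·BAA·BAA·BC·BAA·BAA·BC·B·BC·BAA·BAA·BC·BAA·BAA·BC·B·BC·B·BC
    A ↦ BAA
    B ↦ BC
    C ↦ B

A->BAA, B->BC, C->B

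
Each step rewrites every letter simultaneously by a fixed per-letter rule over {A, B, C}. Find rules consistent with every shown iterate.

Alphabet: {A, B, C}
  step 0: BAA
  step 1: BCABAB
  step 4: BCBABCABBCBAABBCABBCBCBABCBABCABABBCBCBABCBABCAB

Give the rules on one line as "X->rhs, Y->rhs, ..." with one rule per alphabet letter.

  step 0 ⇒ step 1: BAA ⇒ BC·AB·AB
    A ↦ AB
    B ↦ BC
    C ↦ BA  (constrained at step 1)

A->AB, B->BC, C->BA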